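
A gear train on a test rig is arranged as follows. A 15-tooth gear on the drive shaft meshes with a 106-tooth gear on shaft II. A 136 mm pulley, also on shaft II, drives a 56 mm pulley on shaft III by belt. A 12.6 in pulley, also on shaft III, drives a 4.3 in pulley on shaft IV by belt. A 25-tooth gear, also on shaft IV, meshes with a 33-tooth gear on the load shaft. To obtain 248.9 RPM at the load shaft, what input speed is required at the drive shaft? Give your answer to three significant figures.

Overall ratio R = 7.0667 × 0.41176 × 0.34127 × 1.32 = 1.3108.
Required input speed = output speed × R = 248.9 × 1.3108 = 326.26 RPM.

326 RPM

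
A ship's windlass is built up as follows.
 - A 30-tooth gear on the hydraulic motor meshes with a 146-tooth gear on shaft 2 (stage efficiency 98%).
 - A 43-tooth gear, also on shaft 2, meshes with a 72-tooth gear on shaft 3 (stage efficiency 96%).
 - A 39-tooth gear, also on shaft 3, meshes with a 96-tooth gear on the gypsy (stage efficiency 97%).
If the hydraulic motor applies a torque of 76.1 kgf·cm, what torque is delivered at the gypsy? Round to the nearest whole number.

1393 kgf·cm

Gear mesh: ratio = 146/30 = 4.8667; torque at shaft 2 = 76.1 × 4.8667 × 0.98 = 362.95 kgf·cm.
Gear mesh: ratio = 72/43 = 1.6744; torque at shaft 3 = 362.95 × 1.6744 × 0.96 = 583.42 kgf·cm.
Gear mesh: ratio = 96/39 = 2.4615; torque at the gypsy = 583.42 × 2.4615 × 0.97 = 1393 kgf·cm.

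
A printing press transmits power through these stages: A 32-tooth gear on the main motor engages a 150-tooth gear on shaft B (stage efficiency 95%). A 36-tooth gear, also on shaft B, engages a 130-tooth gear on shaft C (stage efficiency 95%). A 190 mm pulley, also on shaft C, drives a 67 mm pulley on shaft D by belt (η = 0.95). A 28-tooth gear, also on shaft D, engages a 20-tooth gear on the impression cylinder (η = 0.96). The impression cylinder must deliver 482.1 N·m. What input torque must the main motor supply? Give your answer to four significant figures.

Overall ratio R = 4.6875 × 3.6111 × 0.35263 × 0.71429 = 4.2636; overall efficiency η = 0.95 × 0.95 × 0.95 × 0.96 = 0.8231.
Input torque = output torque / (R × η) = 482.1 / (4.2636 × 0.8231) = 137.38 N·m.

137.4 N·m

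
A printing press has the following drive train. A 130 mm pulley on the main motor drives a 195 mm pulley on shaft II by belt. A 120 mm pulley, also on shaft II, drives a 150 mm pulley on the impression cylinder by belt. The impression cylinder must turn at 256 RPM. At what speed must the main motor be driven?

480 RPM

Overall ratio R = 1.5 × 1.25 = 1.875.
Required input speed = output speed × R = 256 × 1.875 = 480 RPM.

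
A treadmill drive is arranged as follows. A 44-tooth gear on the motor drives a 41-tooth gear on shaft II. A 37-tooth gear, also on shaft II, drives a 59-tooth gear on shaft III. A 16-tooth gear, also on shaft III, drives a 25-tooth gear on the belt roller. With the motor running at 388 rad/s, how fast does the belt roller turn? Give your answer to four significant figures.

167.1 rad/s

the motor → shaft II (gear mesh, 41/44): 388 ÷ 0.93182 = 416.39 rad/s
shaft II → shaft III (gear mesh, 59/37): 416.39 ÷ 1.5946 = 261.13 rad/s
shaft III → the belt roller (gear mesh, 25/16): 261.13 ÷ 1.5625 = 167.12 rad/s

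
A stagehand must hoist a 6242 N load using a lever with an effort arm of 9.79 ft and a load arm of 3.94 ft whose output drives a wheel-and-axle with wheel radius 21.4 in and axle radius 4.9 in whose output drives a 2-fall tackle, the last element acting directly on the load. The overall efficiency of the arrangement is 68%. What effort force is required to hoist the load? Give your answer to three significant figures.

423 N

Lever MA = effort arm / load arm = 9.79/3.94 = 2.4848.
Wheel-and-axle MA = R/r = 21.4/4.9 = 4.3673.
Block-and-tackle MA = number of supporting rope parts = 2.
Combined ideal MA = 2.4848 × 4.3673 × 2 = 21.704.
Actual MA = 21.704 × 0.68 = 14.759.
Effort = load / actual MA = 6242 / 14.759 = 422.94 N.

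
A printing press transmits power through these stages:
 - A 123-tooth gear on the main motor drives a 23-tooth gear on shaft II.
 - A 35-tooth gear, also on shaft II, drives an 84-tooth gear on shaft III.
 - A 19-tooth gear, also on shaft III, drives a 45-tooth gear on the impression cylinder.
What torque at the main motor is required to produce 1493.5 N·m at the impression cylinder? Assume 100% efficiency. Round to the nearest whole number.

1405 N·m

Overall ratio R = 0.18699 × 2.4 × 2.3684 = 1.0629.
Input torque = output torque / R = 1493.5 / 1.0629 = 1405.1 N·m.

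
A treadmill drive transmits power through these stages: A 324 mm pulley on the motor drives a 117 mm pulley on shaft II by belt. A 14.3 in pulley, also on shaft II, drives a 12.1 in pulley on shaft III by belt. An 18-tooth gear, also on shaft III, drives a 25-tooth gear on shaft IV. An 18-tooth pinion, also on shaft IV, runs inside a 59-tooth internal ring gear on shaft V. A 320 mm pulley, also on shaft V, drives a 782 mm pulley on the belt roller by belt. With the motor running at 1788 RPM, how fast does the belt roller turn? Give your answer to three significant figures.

belt 117/324 = 0.36111 → 1788/0.36111 = 4951.4 RPM
belt 12.1/14.3 = 0.84615 → 4951.4/0.84615 = 5851.6 RPM
gear mesh 25/18 = 1.3889 → 5851.6/1.3889 = 4213.2 RPM
internal gear 59/18 = 3.2778 → 4213.2/3.2778 = 1285.4 RPM
belt 782/320 = 2.4438 → 1285.4/2.4438 = 525.99 RPM

526 RPM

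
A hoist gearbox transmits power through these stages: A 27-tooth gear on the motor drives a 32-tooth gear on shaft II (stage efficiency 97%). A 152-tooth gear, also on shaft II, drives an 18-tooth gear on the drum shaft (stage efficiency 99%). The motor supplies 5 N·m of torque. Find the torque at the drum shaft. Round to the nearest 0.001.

gear mesh 32/27 = 1.1852 → τ = 5·1.1852·0.97 = 5.7481 N·m
gear mesh 18/152 = 0.11842 → τ = 5.7481·0.11842·0.99 = 0.67389 N·m

0.674 N·m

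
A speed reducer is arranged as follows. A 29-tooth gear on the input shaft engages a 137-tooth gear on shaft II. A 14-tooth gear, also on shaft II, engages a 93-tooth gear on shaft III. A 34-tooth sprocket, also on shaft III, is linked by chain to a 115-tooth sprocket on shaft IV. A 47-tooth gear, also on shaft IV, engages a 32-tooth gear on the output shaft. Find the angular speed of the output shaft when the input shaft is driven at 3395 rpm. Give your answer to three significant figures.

47.0 rpm

Gear mesh: ratio = 137/29 = 4.7241, so shaft II turns at 3395 / 4.7241 = 718.65 rpm.
Gear mesh: ratio = 93/14 = 6.6429, so shaft III turns at 718.65 / 6.6429 = 108.18 rpm.
Chain: ratio = 115/34 = 3.3824, so shaft IV turns at 108.18 / 3.3824 = 31.985 rpm.
Gear mesh: ratio = 32/47 = 0.68085, so the output shaft turns at 31.985 / 0.68085 = 46.978 rpm.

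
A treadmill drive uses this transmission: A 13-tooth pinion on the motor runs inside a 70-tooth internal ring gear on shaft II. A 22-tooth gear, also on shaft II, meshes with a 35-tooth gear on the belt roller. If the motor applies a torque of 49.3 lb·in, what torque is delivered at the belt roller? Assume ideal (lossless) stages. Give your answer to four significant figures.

422.3 lb·in

After the internal gear (70/13): 49.3 × 5.3846 = 265.46 lb·in
After the gear mesh (35/22): 265.46 × 1.5909 = 422.33 lb·in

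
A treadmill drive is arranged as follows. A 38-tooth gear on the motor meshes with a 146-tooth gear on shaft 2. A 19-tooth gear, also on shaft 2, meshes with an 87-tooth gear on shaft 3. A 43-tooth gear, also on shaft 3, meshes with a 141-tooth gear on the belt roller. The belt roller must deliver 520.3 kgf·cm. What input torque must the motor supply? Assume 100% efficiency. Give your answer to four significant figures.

Overall ratio R = 3.8421 × 4.5789 × 3.2791 = 57.688.
Input torque = output torque / R = 520.3 / 57.688 = 9.0192 kgf·cm.

9.019 kgf·cm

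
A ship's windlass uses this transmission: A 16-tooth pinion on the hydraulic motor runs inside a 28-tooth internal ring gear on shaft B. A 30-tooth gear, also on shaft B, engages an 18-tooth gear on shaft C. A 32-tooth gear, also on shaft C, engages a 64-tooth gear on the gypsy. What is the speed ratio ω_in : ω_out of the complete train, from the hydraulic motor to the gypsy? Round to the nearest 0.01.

2.10

Each stage contributes driven/driver: internal gear 28/16 = 1.75, gear mesh 18/30 = 0.6, gear mesh 64/32 = 2.
Overall: 1.75 × 0.6 × 2 = 2.1.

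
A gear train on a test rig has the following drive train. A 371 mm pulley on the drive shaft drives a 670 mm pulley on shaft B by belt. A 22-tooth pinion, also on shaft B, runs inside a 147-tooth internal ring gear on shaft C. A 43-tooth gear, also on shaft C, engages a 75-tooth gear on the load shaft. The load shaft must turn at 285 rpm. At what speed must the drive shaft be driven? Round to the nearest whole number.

Overall ratio R = 1.8059 × 6.6818 × 1.7442 = 21.047.
Required input speed = output speed × R = 285 × 21.047 = 5998.4 rpm.

5998 rpm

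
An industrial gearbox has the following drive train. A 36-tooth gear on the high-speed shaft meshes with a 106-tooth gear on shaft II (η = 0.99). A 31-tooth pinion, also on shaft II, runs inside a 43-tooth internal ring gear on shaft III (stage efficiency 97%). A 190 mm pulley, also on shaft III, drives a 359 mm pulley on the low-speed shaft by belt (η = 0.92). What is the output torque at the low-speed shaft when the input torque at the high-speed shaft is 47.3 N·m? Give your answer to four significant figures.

gear mesh 106/36 = 2.9444 → τ = 47.3·2.9444·0.99 = 137.88 N·m
internal gear 43/31 = 1.3871 → τ = 137.88·1.3871·0.97 = 185.51 N·m
belt 359/190 = 1.8895 → τ = 185.51·1.8895·0.92 = 322.48 N·m

322.5 N·m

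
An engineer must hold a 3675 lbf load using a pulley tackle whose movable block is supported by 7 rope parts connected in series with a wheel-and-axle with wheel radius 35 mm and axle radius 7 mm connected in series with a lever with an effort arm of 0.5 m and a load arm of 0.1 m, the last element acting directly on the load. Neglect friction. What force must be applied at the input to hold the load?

Block-and-tackle MA = number of supporting rope parts = 7.
Wheel-and-axle MA = R/r = 35/7 = 5.
Lever MA = effort arm / load arm = 0.5/0.1 = 5.
Combined ideal MA = 7 × 5 × 5 = 175.
Effort = load / MA = 3675 / 175 = 21 lbf.

21 lbf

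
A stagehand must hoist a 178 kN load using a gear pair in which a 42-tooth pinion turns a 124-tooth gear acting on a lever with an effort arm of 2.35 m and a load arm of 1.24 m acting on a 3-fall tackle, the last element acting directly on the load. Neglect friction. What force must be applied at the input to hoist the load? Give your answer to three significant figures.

10.6 kN

Gear pair MA = 124/42 = 2.9524.
Lever MA = effort arm / load arm = 2.35/1.24 = 1.8952.
Block-and-tackle MA = number of supporting rope parts = 3.
Combined ideal MA = 2.9524 × 1.8952 × 3 = 16.786.
Effort = load / MA = 178 / 16.786 = 10.604 kN.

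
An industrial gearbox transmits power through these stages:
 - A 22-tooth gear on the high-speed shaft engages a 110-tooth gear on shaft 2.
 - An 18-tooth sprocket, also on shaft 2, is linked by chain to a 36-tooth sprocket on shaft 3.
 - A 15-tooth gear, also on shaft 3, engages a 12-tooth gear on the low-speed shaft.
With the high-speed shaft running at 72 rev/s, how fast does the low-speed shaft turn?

9 rev/s

gear mesh 110/22 = 5 → 72/5 = 14.4 rev/s
chain 36/18 = 2 → 14.4/2 = 7.2 rev/s
gear mesh 12/15 = 0.8 → 7.2/0.8 = 9 rev/s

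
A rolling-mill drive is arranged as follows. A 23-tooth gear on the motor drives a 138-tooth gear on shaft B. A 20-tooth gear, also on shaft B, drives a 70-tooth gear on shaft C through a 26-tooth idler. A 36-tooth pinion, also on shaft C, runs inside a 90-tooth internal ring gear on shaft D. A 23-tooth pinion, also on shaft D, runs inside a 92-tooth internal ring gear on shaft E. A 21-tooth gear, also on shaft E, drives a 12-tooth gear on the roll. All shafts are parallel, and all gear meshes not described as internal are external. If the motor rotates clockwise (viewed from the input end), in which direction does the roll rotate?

the motor → shaft B: external mesh, 1 reversal → CCW.
shaft B → shaft C: driver → idler → driven is 2 external meshes, 2 reversals → CCW.
shaft C → shaft D: internal mesh, same direction → CCW.
shaft D → shaft E: internal mesh, same direction → CCW.
shaft E → the roll: external mesh, 1 reversal → CW.
4 reversals in total — an even number — so the roll turns the same way as the motor.

clockwise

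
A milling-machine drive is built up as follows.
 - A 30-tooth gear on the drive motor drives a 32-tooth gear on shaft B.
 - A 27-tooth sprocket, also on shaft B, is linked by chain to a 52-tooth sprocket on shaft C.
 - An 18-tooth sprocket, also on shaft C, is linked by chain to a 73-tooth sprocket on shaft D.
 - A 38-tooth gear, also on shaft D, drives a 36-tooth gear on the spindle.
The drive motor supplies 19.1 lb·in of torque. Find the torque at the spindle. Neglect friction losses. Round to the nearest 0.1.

gear mesh 32/30 = 1.0667 → τ = 19.1·1.0667 = 20.373 lb·in
chain 52/27 = 1.9259 → τ = 20.373·1.9259 = 39.238 lb·in
chain 73/18 = 4.0556 → τ = 39.238·4.0556 = 159.13 lb·in
gear mesh 36/38 = 0.94737 → τ = 159.13·0.94737 = 150.75 lb·in

150.8 lb·in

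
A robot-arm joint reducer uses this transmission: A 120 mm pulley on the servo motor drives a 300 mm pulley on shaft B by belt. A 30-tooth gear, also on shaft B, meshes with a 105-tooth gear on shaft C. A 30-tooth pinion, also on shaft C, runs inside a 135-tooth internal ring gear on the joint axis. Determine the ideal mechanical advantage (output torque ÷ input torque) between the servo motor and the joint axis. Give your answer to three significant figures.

Each stage contributes driven/driver: belt 300/120 = 2.5, gear mesh 105/30 = 3.5, internal gear 135/30 = 4.5.
Overall: 2.5 × 3.5 × 4.5 = 39.375.

39.4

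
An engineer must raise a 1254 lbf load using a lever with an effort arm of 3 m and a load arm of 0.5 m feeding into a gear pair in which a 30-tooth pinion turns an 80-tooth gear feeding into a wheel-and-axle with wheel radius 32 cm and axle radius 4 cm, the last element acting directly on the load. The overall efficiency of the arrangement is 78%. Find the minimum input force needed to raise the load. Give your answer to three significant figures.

12.6 lbf

Lever MA = effort arm / load arm = 3/0.5 = 6.
Gear pair MA = 80/30 = 2.6667.
Wheel-and-axle MA = R/r = 32/4 = 8.
Combined ideal MA = 6 × 2.6667 × 8 = 128.
Actual MA = 128 × 0.78 = 99.84.
Effort = load / actual MA = 1254 / 99.84 = 12.56 lbf.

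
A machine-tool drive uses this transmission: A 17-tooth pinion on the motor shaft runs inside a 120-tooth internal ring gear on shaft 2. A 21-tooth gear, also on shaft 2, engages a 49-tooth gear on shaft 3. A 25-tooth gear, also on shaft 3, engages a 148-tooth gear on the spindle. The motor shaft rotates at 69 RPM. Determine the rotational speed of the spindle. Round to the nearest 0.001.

internal gear 120/17 = 7.0588 → 69/7.0588 = 9.775 RPM
gear mesh 49/21 = 2.3333 → 9.775/2.3333 = 4.1893 RPM
gear mesh 148/25 = 5.92 → 4.1893/5.92 = 0.70765 RPM

0.708 RPM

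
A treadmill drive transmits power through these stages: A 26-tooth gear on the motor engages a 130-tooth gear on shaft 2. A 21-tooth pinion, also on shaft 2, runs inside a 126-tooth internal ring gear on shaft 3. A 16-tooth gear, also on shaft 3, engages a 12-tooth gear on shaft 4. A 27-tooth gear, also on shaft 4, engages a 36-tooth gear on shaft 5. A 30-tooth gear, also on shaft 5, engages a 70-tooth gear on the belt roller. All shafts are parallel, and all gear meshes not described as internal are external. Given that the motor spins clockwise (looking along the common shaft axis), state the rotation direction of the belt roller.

clockwise

the motor → shaft 2: external mesh, 1 reversal → CCW.
shaft 2 → shaft 3: internal mesh, same direction → CCW.
shaft 3 → shaft 4: external mesh, 1 reversal → CW.
shaft 4 → shaft 5: external mesh, 1 reversal → CCW.
shaft 5 → the belt roller: external mesh, 1 reversal → CW.
4 reversals in total — an even number — so the belt roller turns the same way as the motor.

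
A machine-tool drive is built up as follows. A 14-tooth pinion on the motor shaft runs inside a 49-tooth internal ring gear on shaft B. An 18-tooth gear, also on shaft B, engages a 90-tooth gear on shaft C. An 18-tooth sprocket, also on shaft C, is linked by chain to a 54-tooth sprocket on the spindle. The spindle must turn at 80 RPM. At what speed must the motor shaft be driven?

Overall ratio R = 3.5 × 5 × 3 = 52.5.
Required input speed = output speed × R = 80 × 52.5 = 4200 RPM.

4200 RPM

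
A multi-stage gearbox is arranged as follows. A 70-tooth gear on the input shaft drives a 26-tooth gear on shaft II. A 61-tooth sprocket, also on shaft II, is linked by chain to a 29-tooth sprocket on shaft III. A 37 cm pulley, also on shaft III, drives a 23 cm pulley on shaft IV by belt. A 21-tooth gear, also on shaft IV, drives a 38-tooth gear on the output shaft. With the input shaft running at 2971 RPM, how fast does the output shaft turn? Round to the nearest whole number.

gear mesh 26/70 = 0.37143 → 2971/0.37143 = 7998.8 RPM
chain 29/61 = 0.47541 → 7998.8/0.47541 = 16825 RPM
belt 23/37 = 0.62162 → 16825/0.62162 = 27067 RPM
gear mesh 38/21 = 1.8095 → 27067/1.8095 = 14958 RPM

14958 RPM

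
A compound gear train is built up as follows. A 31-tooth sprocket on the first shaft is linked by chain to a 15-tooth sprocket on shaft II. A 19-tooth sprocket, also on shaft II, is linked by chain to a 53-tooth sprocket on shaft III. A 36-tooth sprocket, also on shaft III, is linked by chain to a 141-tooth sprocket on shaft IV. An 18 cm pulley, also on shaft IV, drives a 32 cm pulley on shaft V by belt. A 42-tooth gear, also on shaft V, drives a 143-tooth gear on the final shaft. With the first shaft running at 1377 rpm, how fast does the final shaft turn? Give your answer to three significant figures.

chain 15/31 = 0.48387 → 1377/0.48387 = 2845.8 rpm
chain 53/19 = 2.7895 → 2845.8/2.7895 = 1020.2 rpm
chain 141/36 = 3.9167 → 1020.2/3.9167 = 260.47 rpm
belt 32/18 = 1.7778 → 260.47/1.7778 = 146.52 rpm
gear mesh 143/42 = 3.4048 → 146.52/3.4048 = 43.033 rpm

43.0 rpm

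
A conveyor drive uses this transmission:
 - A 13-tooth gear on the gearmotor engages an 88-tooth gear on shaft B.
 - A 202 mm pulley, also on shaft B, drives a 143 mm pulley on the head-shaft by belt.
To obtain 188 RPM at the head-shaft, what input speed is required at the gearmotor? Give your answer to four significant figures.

900.9 RPM

Overall ratio R = 6.7692 × 0.70792 = 4.7921.
Required input speed = output speed × R = 188 × 4.7921 = 900.91 RPM.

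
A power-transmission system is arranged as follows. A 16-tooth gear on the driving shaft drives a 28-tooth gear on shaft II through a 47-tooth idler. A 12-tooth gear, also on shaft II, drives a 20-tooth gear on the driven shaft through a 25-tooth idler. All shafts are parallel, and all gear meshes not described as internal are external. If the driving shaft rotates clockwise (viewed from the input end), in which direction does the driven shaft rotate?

clockwise

the driving shaft → shaft II: driver → idler → driven is 2 external meshes, 2 reversals → CW.
shaft II → the driven shaft: driver → idler → driven is 2 external meshes, 2 reversals → CW.
4 reversals in total — an even number — so the driven shaft turns the same way as the driving shaft.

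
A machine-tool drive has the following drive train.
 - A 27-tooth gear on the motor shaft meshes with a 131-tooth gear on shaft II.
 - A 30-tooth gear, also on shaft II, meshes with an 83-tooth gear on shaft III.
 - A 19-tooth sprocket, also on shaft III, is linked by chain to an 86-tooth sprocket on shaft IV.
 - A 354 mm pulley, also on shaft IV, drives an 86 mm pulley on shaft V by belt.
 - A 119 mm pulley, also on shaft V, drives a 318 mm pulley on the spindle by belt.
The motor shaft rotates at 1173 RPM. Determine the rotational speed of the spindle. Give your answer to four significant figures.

Gear mesh: ratio = 131/27 = 4.8519, so shaft II turns at 1173 / 4.8519 = 241.76 RPM.
Gear mesh: ratio = 83/30 = 2.7667, so shaft III turns at 241.76 / 2.7667 = 87.384 RPM.
Chain: ratio = 86/19 = 4.5263, so shaft IV turns at 87.384 / 4.5263 = 19.306 RPM.
Belt: ratio = 86/354 = 0.24294, so shaft V turns at 19.306 / 0.24294 = 79.468 RPM.
Belt: ratio = 318/119 = 2.6723, so the spindle turns at 79.468 / 2.6723 = 29.738 RPM.

29.74 RPM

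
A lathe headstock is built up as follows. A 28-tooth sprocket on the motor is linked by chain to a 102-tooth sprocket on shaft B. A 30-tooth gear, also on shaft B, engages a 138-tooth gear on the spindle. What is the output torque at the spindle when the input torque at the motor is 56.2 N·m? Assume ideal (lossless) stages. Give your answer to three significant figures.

942 N·m

After the chain (102/28): 56.2 × 3.6429 = 204.73 N·m
After the gear mesh (138/30): 204.73 × 4.6 = 941.75 N·m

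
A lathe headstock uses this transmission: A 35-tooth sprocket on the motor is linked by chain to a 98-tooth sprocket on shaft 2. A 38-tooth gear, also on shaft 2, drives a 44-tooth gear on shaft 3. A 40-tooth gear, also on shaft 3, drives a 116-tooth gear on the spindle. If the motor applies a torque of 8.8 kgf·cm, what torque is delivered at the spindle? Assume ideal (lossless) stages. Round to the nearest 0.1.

82.7 kgf·cm

After the chain (98/35): 8.8 × 2.8 = 24.64 kgf·cm
After the gear mesh (44/38): 24.64 × 1.1579 = 28.531 kgf·cm
After the gear mesh (116/40): 28.531 × 2.9 = 82.739 kgf·cm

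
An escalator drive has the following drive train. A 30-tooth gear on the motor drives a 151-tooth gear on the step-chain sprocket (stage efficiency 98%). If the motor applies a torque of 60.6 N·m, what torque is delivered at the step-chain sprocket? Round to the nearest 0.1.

After the gear mesh (151/30): 60.6 × 5.0333 × 0.98 = 298.92 N·m

298.9 N·m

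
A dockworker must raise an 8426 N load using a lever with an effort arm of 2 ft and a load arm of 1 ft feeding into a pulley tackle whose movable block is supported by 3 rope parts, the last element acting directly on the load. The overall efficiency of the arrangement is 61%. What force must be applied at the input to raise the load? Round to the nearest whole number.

Lever MA = effort arm / load arm = 2/1 = 2.
Block-and-tackle MA = number of supporting rope parts = 3.
Combined ideal MA = 2 × 3 = 6.
Actual MA = 6 × 0.61 = 3.66.
Effort = load / actual MA = 8426 / 3.66 = 2302.2 N.

2302 N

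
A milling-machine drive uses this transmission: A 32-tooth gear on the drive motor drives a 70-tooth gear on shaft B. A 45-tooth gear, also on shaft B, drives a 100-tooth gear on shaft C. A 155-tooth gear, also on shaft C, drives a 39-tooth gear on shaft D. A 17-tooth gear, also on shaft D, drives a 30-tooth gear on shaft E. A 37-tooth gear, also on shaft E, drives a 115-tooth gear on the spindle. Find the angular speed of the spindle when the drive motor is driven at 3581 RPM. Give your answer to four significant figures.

the drive motor → shaft B (gear mesh, 70/32): 3581 ÷ 2.1875 = 1637 RPM
shaft B → shaft C (gear mesh, 100/45): 1637 ÷ 2.2222 = 736.66 RPM
shaft C → shaft D (gear mesh, 39/155): 736.66 ÷ 0.25161 = 2927.8 RPM
shaft D → shaft E (gear mesh, 30/17): 2927.8 ÷ 1.7647 = 1659.1 RPM
shaft E → the spindle (gear mesh, 115/37): 1659.1 ÷ 3.1081 = 533.79 RPM

533.8 RPM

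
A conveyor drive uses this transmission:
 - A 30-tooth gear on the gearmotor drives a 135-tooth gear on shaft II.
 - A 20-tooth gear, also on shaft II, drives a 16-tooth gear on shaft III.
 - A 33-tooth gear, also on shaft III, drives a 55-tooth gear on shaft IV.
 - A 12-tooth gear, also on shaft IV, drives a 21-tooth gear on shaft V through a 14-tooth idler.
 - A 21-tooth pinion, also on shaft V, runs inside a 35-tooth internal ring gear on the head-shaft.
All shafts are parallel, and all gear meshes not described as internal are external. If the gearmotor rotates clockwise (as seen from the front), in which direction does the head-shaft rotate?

anticlockwise

the gearmotor → shaft II: external mesh, 1 reversal → CCW.
shaft II → shaft III: external mesh, 1 reversal → CW.
shaft III → shaft IV: external mesh, 1 reversal → CCW.
shaft IV → shaft V: driver → idler → driven is 2 external meshes, 2 reversals → CCW.
shaft V → the head-shaft: internal mesh, same direction → CCW.
5 reversals in total — an odd number — so the head-shaft turns opposite to the gearmotor.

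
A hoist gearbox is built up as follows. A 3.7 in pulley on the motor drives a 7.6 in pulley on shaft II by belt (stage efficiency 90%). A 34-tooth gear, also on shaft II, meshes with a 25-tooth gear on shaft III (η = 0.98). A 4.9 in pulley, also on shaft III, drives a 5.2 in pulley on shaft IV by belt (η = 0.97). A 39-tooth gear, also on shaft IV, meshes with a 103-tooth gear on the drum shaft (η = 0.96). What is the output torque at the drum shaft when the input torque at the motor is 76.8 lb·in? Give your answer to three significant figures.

belt 7.6/3.7 = 2.0541 → τ = 76.8·2.0541·0.90 = 141.98 lb·in
gear mesh 25/34 = 0.73529 → τ = 141.98·0.73529·0.98 = 102.31 lb·in
belt 5.2/4.9 = 1.0612 → τ = 102.31·1.0612·0.97 = 105.31 lb·in
gear mesh 103/39 = 2.641 → τ = 105.31·2.641·0.96 = 267.01 lb·in

267 lb·in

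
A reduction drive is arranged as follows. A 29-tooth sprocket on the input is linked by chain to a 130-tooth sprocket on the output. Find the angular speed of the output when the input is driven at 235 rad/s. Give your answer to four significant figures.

52.42 rad/s

Chain: ratio = 130/29 = 4.4828, so the output turns at 235 / 4.4828 = 52.423 rad/s.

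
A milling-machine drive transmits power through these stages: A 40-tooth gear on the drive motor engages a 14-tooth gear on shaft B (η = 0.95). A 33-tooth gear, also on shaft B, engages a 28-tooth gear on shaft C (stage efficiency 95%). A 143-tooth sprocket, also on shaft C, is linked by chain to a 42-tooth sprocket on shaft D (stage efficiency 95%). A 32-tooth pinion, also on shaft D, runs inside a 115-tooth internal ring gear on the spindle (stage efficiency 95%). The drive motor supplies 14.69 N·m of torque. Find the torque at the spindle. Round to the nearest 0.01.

3.75 N·m

After the gear mesh (14/40): 14.69 × 0.35 × 0.95 = 4.8844 N·m
After the gear mesh (28/33): 4.8844 × 0.84848 × 0.95 = 3.9371 N·m
After the chain (42/143): 3.9371 × 0.29371 × 0.95 = 1.0985 N·m
After the internal gear (115/32): 1.0985 × 3.5938 × 0.95 = 3.7505 N·m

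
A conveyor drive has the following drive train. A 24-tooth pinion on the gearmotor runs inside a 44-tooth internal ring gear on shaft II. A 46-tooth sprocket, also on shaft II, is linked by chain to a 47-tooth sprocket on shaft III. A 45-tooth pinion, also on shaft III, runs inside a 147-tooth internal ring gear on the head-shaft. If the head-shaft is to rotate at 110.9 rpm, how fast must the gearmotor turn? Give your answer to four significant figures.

678.6 rpm

Overall ratio R = 1.8333 × 1.0217 × 3.2667 = 6.1191.
Required input speed = output speed × R = 110.9 × 6.1191 = 678.61 rpm.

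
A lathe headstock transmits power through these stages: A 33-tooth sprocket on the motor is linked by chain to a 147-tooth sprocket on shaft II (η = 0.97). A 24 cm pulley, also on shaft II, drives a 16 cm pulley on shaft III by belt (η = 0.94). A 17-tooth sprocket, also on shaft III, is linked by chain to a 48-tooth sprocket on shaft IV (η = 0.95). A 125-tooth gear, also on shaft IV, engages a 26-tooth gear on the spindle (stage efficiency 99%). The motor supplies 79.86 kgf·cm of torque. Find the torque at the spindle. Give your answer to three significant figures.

119 kgf·cm

Chain: ratio = 147/33 = 4.4545; torque at shaft II = 79.86 × 4.4545 × 0.97 = 345.07 kgf·cm.
Belt: ratio = 16/24 = 0.66667; torque at shaft III = 345.07 × 0.66667 × 0.94 = 216.24 kgf·cm.
Chain: ratio = 48/17 = 2.8235; torque at shaft IV = 216.24 × 2.8235 × 0.95 = 580.04 kgf·cm.
Gear mesh: ratio = 26/125 = 0.208; torque at the spindle = 580.04 × 0.208 × 0.99 = 119.44 kgf·cm.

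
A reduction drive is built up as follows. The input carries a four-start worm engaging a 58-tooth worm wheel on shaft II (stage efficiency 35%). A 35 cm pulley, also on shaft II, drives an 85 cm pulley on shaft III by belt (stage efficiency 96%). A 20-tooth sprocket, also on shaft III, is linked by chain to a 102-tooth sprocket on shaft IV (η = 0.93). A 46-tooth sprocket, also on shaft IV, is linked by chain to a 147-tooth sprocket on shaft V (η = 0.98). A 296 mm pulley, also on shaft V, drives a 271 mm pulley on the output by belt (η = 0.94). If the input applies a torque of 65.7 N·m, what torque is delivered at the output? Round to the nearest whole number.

After the worm (58/4): 65.7 × 14.5 × 0.35 = 333.43 N·m
After the belt (85/35): 333.43 × 2.4286 × 0.96 = 777.36 N·m
After the chain (102/20): 777.36 × 5.1 × 0.93 = 3687 N·m
After the chain (147/46): 3687 × 3.1957 × 0.98 = 11547 N·m
After the belt (271/296): 11547 × 0.91554 × 0.94 = 9937.3 N·m

9937 N·m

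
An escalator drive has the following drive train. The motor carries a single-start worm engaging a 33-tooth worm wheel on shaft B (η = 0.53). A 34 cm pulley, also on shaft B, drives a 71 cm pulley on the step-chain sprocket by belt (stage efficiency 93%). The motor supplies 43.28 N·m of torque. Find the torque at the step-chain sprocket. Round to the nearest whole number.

1470 N·m

Worm: ratio = 33/1 = 33; torque at shaft B = 43.28 × 33 × 0.53 = 756.97 N·m.
Belt: ratio = 71/34 = 2.0882; torque at the step-chain sprocket = 756.97 × 2.0882 × 0.93 = 1470.1 N·m.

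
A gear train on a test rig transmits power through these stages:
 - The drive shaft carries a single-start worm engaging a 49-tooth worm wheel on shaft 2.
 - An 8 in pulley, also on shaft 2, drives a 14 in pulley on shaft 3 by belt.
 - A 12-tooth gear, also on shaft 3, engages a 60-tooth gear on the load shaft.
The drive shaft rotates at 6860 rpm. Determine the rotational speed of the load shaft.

16 rpm

Worm: ratio = 49/1 = 49, so shaft 2 turns at 6860 / 49 = 140 rpm.
Belt: ratio = 14/8 = 1.75, so shaft 3 turns at 140 / 1.75 = 80 rpm.
Gear mesh: ratio = 60/12 = 5, so the load shaft turns at 80 / 5 = 16 rpm.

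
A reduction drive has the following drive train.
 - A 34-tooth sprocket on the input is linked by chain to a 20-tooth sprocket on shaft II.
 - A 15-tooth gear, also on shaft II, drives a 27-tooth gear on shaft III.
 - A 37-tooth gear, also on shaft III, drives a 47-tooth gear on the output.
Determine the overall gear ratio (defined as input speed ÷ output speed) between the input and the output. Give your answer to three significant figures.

Each stage contributes driven/driver: chain 20/34 = 0.58824, gear mesh 27/15 = 1.8, gear mesh 47/37 = 1.2703.
Overall: 0.58824 × 1.8 × 1.2703 = 1.345.

1.34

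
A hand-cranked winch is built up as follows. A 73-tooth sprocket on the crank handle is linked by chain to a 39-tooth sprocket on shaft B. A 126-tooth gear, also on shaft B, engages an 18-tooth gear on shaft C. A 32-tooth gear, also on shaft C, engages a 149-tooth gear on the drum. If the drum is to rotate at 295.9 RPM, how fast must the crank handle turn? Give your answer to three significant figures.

105 RPM

Overall ratio R = 0.53425 × 0.14286 × 4.6562 = 0.35537.
Required input speed = output speed × R = 295.9 × 0.35537 = 105.15 RPM.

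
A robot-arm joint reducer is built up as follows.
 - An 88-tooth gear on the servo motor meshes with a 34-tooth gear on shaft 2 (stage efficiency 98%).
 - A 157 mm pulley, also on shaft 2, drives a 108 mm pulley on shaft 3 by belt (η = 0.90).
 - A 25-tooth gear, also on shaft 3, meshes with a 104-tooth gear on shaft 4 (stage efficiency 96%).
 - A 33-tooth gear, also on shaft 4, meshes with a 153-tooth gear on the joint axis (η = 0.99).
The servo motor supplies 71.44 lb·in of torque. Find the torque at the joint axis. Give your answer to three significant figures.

gear mesh 34/88 = 0.38636 → τ = 71.44·0.38636·0.98 = 27.05 lb·in
belt 108/157 = 0.6879 → τ = 27.05·0.6879·0.90 = 16.747 lb·in
gear mesh 104/25 = 4.16 → τ = 16.747·4.16·0.96 = 66.88 lb·in
gear mesh 153/33 = 4.6364 → τ = 66.88·4.6364·0.99 = 306.98 lb·in

307 lb·in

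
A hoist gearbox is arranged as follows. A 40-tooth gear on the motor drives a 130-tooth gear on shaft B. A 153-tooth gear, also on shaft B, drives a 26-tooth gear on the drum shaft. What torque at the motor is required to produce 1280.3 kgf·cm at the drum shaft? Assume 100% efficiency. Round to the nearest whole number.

Overall ratio R = 3.25 × 0.16993 = 0.55229.
Input torque = output torque / R = 1280.3 / 0.55229 = 2318.2 kgf·cm.

2318 kgf·cm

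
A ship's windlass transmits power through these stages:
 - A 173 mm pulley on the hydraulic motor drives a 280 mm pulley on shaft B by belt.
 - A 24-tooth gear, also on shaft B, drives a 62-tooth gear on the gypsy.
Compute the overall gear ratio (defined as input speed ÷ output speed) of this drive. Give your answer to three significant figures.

4.18

Each stage contributes driven/driver: belt 280/173 = 1.6185, gear mesh 62/24 = 2.5833.
Overall: 1.6185 × 2.5833 = 4.1811.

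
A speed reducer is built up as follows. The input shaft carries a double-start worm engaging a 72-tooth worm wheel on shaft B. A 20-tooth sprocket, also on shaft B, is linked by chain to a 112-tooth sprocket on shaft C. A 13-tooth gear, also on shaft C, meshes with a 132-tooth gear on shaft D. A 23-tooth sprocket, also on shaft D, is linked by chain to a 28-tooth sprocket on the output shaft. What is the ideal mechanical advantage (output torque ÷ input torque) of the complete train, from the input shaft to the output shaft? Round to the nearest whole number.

Each stage contributes driven/driver: worm 72/2 = 36, chain 112/20 = 5.6, gear mesh 132/13 = 10.154, chain 28/23 = 1.2174.
Overall: 36 × 5.6 × 10.154 × 1.2174 = 2492.

2492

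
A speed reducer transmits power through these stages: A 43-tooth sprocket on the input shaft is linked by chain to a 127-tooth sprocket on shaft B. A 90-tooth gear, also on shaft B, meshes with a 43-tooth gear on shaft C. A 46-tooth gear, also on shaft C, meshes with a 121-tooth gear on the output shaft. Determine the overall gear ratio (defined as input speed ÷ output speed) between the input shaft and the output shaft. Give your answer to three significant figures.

3.71

Each stage contributes driven/driver: chain 127/43 = 2.9535, gear mesh 43/90 = 0.47778, gear mesh 121/46 = 2.6304.
Overall: 2.9535 × 0.47778 × 2.6304 = 3.7118.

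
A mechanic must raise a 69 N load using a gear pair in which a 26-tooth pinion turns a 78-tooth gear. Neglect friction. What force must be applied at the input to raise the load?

Gear pair MA = 78/26 = 3.
Effort = load / MA = 69 / 3 = 23 N.

23 N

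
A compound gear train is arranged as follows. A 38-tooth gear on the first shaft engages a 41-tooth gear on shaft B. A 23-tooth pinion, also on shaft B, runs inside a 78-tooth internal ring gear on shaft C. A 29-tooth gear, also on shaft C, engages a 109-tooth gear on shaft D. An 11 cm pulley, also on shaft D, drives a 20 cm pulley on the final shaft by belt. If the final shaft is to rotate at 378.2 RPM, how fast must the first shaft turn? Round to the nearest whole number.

9457 RPM

Overall ratio R = 1.0789 × 3.3913 × 3.7586 × 1.8182 = 25.005.
Required input speed = output speed × R = 378.2 × 25.005 = 9457 RPM.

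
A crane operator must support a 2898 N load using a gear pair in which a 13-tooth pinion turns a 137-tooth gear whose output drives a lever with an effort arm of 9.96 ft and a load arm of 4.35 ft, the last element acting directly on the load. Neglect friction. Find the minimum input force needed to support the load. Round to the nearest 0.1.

Gear pair MA = 137/13 = 10.538.
Lever MA = effort arm / load arm = 9.96/4.35 = 2.2897.
Combined ideal MA = 10.538 × 2.2897 = 24.129.
Effort = load / MA = 2898 / 24.129 = 120.1 N.

120.1 N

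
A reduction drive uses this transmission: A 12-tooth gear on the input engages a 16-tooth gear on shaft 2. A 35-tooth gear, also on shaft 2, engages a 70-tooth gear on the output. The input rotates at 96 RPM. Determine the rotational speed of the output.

36 RPM

the input → shaft 2 (gear mesh, 16/12): 96 ÷ 1.3333 = 72 RPM
shaft 2 → the output (gear mesh, 70/35): 72 ÷ 2 = 36 RPM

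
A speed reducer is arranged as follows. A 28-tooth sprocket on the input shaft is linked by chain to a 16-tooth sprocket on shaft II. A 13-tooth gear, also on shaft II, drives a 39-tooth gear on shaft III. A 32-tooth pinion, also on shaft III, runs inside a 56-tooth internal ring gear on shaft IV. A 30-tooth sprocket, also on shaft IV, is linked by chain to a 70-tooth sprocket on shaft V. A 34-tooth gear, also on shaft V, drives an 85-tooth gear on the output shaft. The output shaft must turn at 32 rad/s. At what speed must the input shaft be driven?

Overall ratio R = 0.57143 × 3 × 1.75 × 2.3333 × 2.5 = 17.5.
Required input speed = output speed × R = 32 × 17.5 = 560 rad/s.

560 rad/s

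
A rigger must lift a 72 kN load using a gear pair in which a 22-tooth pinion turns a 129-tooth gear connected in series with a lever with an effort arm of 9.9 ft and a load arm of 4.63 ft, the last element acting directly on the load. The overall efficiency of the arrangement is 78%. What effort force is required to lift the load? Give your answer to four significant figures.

7.362 kN

Gear pair MA = 129/22 = 5.8636.
Lever MA = effort arm / load arm = 9.9/4.63 = 2.1382.
Combined ideal MA = 5.8636 × 2.1382 = 12.538.
Actual MA = 12.538 × 0.78 = 9.7795.
Effort = load / actual MA = 72 / 9.7795 = 7.3624 kN.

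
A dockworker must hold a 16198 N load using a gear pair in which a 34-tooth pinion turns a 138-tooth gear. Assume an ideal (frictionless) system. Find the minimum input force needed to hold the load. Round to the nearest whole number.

3991 N

Gear pair MA = 138/34 = 4.0588.
Effort = load / MA = 16198 / 4.0588 = 3990.8 N.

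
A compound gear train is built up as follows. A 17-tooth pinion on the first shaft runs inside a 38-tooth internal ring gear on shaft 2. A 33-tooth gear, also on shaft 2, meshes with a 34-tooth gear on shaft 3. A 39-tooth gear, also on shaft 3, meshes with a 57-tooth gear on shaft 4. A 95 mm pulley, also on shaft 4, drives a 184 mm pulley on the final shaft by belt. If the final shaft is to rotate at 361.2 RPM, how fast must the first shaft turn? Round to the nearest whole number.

2355 RPM

Overall ratio R = 2.2353 × 1.0303 × 1.4615 × 1.9368 = 6.5193.
Required input speed = output speed × R = 361.2 × 6.5193 = 2354.8 RPM.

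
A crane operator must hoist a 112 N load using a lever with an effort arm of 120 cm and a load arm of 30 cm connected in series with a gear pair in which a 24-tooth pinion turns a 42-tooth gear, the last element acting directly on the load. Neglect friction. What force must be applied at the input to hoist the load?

Lever MA = effort arm / load arm = 120/30 = 4.
Gear pair MA = 42/24 = 1.75.
Combined ideal MA = 4 × 1.75 = 7.
Effort = load / MA = 112 / 7 = 16 N.

16 N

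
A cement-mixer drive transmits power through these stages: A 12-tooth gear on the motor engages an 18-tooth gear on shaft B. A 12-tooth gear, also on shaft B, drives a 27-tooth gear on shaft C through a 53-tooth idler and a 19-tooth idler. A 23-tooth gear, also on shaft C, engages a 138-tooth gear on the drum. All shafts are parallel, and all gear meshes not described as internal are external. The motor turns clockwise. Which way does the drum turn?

counterclockwise

the motor → shaft B: external mesh, 1 reversal → CCW.
shaft B → shaft C: driver → idler → idler → driven is 3 external meshes, 3 reversals → CW.
shaft C → the drum: external mesh, 1 reversal → CCW.
5 reversals in total — an odd number — so the drum turns opposite to the motor.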